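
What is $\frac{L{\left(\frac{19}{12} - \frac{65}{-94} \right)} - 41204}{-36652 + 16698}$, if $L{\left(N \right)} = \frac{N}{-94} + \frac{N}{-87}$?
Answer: $\frac{190049232191}{92035669968} \approx 2.065$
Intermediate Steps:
$L{\left(N \right)} = - \frac{181 N}{8178}$ ($L{\left(N \right)} = N \left(- \frac{1}{94}\right) + N \left(- \frac{1}{87}\right) = - \frac{N}{94} - \frac{N}{87} = - \frac{181 N}{8178}$)
$\frac{L{\left(\frac{19}{12} - \frac{65}{-94} \right)} - 41204}{-36652 + 16698} = \frac{- \frac{181 \left(\frac{19}{12} - \frac{65}{-94}\right)}{8178} - 41204}{-36652 + 16698} = \frac{- \frac{181 \left(19 \cdot \frac{1}{12} - - \frac{65}{94}\right)}{8178} - 41204}{-19954} = \left(- \frac{181 \left(\frac{19}{12} + \frac{65}{94}\right)}{8178} - 41204\right) \left(- \frac{1}{19954}\right) = \left(\left(- \frac{181}{8178}\right) \frac{1283}{564} - 41204\right) \left(- \frac{1}{19954}\right) = \left(- \frac{232223}{4612392} - 41204\right) \left(- \frac{1}{19954}\right) = \left(- \frac{190049232191}{4612392}\right) \left(- \frac{1}{19954}\right) = \frac{190049232191}{92035669968}$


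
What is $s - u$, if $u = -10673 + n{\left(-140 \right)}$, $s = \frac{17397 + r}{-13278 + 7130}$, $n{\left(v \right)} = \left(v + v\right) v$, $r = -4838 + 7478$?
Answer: $- \frac{175404033}{6148} \approx -28530.0$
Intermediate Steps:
$r = 2640$
$n{\left(v \right)} = 2 v^{2}$ ($n{\left(v \right)} = 2 v v = 2 v^{2}$)
$s = - \frac{20037}{6148}$ ($s = \frac{17397 + 2640}{-13278 + 7130} = \frac{20037}{-6148} = 20037 \left(- \frac{1}{6148}\right) = - \frac{20037}{6148} \approx -3.2591$)
$u = 28527$ ($u = -10673 + 2 \left(-140\right)^{2} = -10673 + 2 \cdot 19600 = -10673 + 39200 = 28527$)
$s - u = - \frac{20037}{6148} - 28527 = - \frac{175404033}{6148}$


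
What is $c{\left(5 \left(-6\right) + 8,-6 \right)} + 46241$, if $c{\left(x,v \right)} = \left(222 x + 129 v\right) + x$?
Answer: $40561$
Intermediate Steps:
$c{\left(x,v \right)} = 129 v + 223 x$ ($c{\left(x,v \right)} = \left(129 v + 222 x\right) + x = 129 v + 223 x$)
$c{\left(5 \left(-6\right) + 8,-6 \right)} + 46241 = \left(129 \left(-6\right) + 223 \left(5 \left(-6\right) + 8\right)\right) + 46241 = \left(-774 + 223 \left(-30 + 8\right)\right) + 46241 = \left(-774 + 223 \left(-22\right)\right) + 46241 = \left(-774 - 4906\right) + 46241 = -5680 + 46241 = 40561$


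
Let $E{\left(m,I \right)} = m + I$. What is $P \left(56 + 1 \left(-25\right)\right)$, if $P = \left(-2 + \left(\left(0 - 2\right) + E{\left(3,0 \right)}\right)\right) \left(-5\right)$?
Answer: $155$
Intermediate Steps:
$E{\left(m,I \right)} = I + m$
$P = 5$ ($P = \left(-2 + \left(\left(0 - 2\right) + \left(0 + 3\right)\right)\right) \left(-5\right) = \left(-2 + \left(-2 + 3\right)\right) \left(-5\right) = \left(-2 + 1\right) \left(-5\right) = \left(-1\right) \left(-5\right) = 5$)
$P \left(56 + 1 \left(-25\right)\right) = 5 \left(56 + 1 \left(-25\right)\right) = 5 \left(56 - 25\right) = 5 \cdot 31 = 155$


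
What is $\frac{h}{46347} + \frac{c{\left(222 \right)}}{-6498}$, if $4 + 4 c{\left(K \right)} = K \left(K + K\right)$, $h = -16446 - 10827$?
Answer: $- \frac{439752127}{100387602} \approx -4.3805$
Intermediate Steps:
$h = -27273$ ($h = -16446 - 10827 = -27273$)
$c{\left(K \right)} = -1 + \frac{K^{2}}{2}$ ($c{\left(K \right)} = -1 + \frac{K \left(K + K\right)}{4} = -1 + \frac{K 2 K}{4} = -1 + \frac{2 K^{2}}{4} = -1 + \frac{K^{2}}{2}$)
$\frac{h}{46347} + \frac{c{\left(222 \right)}}{-6498} = - \frac{27273}{46347} + \frac{-1 + \frac{222^{2}}{2}}{-6498} = \left(-27273\right) \frac{1}{46347} + \left(-1 + \frac{1}{2} \cdot 49284\right) \left(- \frac{1}{6498}\right) = - \frac{9091}{15449} + \left(-1 + 24642\right) \left(- \frac{1}{6498}\right) = - \frac{9091}{15449} + 24641 \left(- \frac{1}{6498}\right) = - \frac{9091}{15449} - \frac{24641}{6498} = - \frac{439752127}{100387602}$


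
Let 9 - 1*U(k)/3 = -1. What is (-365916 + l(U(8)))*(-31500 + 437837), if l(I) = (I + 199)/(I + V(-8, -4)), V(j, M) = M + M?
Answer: -3270981562051/22 ≈ -1.4868e+11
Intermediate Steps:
V(j, M) = 2*M
U(k) = 30 (U(k) = 27 - 3*(-1) = 27 + 3 = 30)
l(I) = (199 + I)/(-8 + I) (l(I) = (I + 199)/(I + 2*(-4)) = (199 + I)/(I - 8) = (199 + I)/(-8 + I))
(-365916 + l(U(8)))*(-31500 + 437837) = (-365916 + (199 + 30)/(-8 + 30))*(-31500 + 437837) = (-365916 + 229/22)*406337 = -8049923/22*406337 = -3270981562051/22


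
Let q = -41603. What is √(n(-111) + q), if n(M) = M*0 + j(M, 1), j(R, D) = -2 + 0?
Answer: I*√41605 ≈ 203.97*I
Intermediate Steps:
j(R, D) = -2
n(M) = -2 (n(M) = M*0 - 2 = 0 - 2 = -2)
√(n(-111) + q) = √(-2 - 41603) = √(-41605) = I*√41605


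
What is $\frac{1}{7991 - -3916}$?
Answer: $\frac{1}{11907} \approx 8.3984 \cdot 10^{-5}$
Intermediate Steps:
$\frac{1}{7991 - -3916} = \frac{1}{7991 + 3916} = \frac{1}{11907}$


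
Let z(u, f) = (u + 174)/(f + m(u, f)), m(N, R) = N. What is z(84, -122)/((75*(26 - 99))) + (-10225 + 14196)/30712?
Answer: 12637731/96812600 ≈ 0.13054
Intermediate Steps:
z(u, f) = (174 + u)/(f + u) (z(u, f) = (u + 174)/(f + u) = (174 + u)/(f + u))
z(84, -122)/((75*(26 - 99))) + (-10225 + 14196)/30712 = ((174 + 84)/(-122 + 84))/((75*(26 - 99))) + (-10225 + 14196)/30712 = (258/(-38))/((75*(-73))) + 3971*(1/30712) = -1/38*258/(-5475) + 361/2792 = -129/19*(-1/5475) + 361/2792 = 43/34675 + 361/2792 = 12637731/96812600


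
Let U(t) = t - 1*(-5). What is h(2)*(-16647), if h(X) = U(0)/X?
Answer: -83235/2 ≈ -41618.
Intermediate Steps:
U(t) = 5 + t (U(t) = t + 5 = 5 + t)
h(X) = 5/X (h(X) = (5 + 0)/X = 5/X)
h(2)*(-16647) = (5/2)*(-16647) = -83235/2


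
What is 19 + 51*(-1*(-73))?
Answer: 3742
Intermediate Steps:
19 + 51*(-1*(-73)) = 19 + 51*73 = 19 + 3723 = 3742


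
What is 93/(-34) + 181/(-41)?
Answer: -9967/1394 ≈ -7.1499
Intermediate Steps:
93/(-34) + 181/(-41) = 93*(-1/34) + 181*(-1/41) = -93/34 - 181/41 = -9967/1394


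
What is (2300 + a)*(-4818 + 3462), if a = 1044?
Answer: -4534464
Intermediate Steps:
(2300 + a)*(-4818 + 3462) = (2300 + 1044)*(-4818 + 3462) = 3344*(-1356) = -4534464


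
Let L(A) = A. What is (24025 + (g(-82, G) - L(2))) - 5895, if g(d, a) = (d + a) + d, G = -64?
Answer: 17900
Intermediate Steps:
g(d, a) = a + 2*d (g(d, a) = (a + d) + d = a + 2*d)
(24025 + (g(-82, G) - L(2))) - 5895 = (24025 + ((-64 + 2*(-82)) - 1*2)) - 5895 = (24025 + ((-64 - 164) - 2)) - 5895 = (24025 + (-228 - 2)) - 5895 = (24025 - 230) - 5895 = 23795 - 5895 = 17900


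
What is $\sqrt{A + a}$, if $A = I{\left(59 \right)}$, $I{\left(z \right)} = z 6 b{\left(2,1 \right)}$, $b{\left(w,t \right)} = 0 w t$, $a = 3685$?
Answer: $\sqrt{3685} \approx 60.704$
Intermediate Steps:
$b{\left(w,t \right)} = 0$ ($b{\left(w,t \right)} = 0 t = 0$)
$I{\left(z \right)} = 0$ ($I{\left(z \right)} = z 6 \cdot 0 = 6 z 0 = 0$)
$A = 0$
$\sqrt{A + a} = \sqrt{0 + 3685} = \sqrt{3685}$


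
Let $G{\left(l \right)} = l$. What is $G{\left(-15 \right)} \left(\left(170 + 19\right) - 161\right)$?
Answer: $-420$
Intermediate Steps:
$G{\left(-15 \right)} \left(\left(170 + 19\right) - 161\right) = - 15 \left(\left(170 + 19\right) - 161\right) = - 15 \left(189 - 161\right) = \left(-15\right) 28 = -420$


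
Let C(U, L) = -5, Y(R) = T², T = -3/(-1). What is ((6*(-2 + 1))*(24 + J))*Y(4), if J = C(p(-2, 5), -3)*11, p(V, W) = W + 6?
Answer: 1674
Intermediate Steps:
T = 3 (T = -3*(-1) = 3)
p(V, W) = 6 + W
Y(R) = 9 (Y(R) = 3² = 9)
J = -55 (J = -5*11 = -55)
((6*(-2 + 1))*(24 + J))*Y(4) = ((6*(-2 + 1))*(24 - 55))*9 = ((6*(-1))*(-31))*9 = -6*(-31)*9 = 186*9 = 1674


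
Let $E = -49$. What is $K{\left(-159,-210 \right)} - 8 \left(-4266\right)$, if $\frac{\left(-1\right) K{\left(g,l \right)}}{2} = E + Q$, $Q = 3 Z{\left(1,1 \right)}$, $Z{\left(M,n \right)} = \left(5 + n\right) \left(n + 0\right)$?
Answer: $34190$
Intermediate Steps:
$Z{\left(M,n \right)} = n \left(5 + n\right)$ ($Z{\left(M,n \right)} = \left(5 + n\right) n = n \left(5 + n\right)$)
$Q = 18$ ($Q = 3 \cdot 1 \left(5 + 1\right) = 3 \cdot 1 \cdot 6 = 3 \cdot 6 = 18$)
$K{\left(g,l \right)} = 62$ ($K{\left(g,l \right)} = - 2 \left(-49 + 18\right) = \left(-2\right) \left(-31\right) = 62$)
$K{\left(-159,-210 \right)} - 8 \left(-4266\right) = 62 - 8 \left(-4266\right) = 62 - -34128 = 62 + 34128 = 34190$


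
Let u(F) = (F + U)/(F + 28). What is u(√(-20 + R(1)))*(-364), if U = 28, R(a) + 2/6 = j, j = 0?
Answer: -364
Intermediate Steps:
R(a) = -⅓ (R(a) = -⅓ + 0 = -⅓)
u(F) = 1 (u(F) = (F + 28)/(F + 28) = (28 + F)/(28 + F) = 1)
u(√(-20 + R(1)))*(-364) = 1*(-364) = -364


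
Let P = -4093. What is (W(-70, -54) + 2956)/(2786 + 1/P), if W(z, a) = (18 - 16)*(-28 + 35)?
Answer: 12156210/11403097 ≈ 1.0660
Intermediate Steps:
W(z, a) = 14 (W(z, a) = 2*7 = 14)
(W(-70, -54) + 2956)/(2786 + 1/P) = (14 + 2956)/(2786 + 1/(-4093)) = 2970/(2786 - 1/4093) = 2970/(11403097/4093) = 2970*(4093/11403097) = 12156210/11403097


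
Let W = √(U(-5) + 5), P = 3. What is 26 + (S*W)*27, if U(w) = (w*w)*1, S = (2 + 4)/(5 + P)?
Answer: 26 + 81*√30/4 ≈ 136.91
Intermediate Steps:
S = ¾ (S = (2 + 4)/(5 + 3) = 6/8 = 6*(⅛) = ¾ ≈ 0.75000)
U(w) = w² (U(w) = w²*1 = w²)
W = √30 (W = √((-5)² + 5) = √(25 + 5) = √30 ≈ 5.4772)
26 + (S*W)*27 = 26 + (3*√30/4)*27 = 26 + 81*√30/4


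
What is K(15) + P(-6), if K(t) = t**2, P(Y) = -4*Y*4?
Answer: 321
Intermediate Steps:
P(Y) = -16*Y
K(15) + P(-6) = 15**2 - 16*(-6) = 225 + 96 = 321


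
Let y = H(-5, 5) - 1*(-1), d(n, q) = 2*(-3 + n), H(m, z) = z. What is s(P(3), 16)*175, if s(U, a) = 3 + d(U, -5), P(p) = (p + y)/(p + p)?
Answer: 0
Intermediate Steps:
d(n, q) = -6 + 2*n
y = 6 (y = 5 - 1*(-1) = 5 + 1 = 6)
P(p) = (6 + p)/(2*p) (P(p) = (p + 6)/(p + p) = (6 + p)/((2*p)) = (6 + p)*(1/(2*p)) = (6 + p)/(2*p))
s(U, a) = -3 + 2*U (s(U, a) = 3 + (-6 + 2*U) = -3 + 2*U)
s(P(3), 16)*175 = (-3 + 2*((1/2)*(6 + 3)/3))*175 = (-3 + 2*((1/2)*(1/3)*9))*175 = (-3 + 2*(3/2))*175 = (-3 + 3)*175 = 0*175 = 0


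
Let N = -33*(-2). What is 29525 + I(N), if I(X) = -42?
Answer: 29483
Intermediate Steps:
N = 66
29525 + I(N) = 29525 - 42 = 29483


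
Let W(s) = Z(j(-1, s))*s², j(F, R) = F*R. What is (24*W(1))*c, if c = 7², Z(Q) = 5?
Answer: 5880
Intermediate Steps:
W(s) = 5*s²
c = 49
(24*W(1))*c = (24*(5*1²))*49 = (24*(5*1))*49 = (24*5)*49 = 120*49 = 5880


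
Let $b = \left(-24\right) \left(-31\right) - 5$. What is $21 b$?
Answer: $15519$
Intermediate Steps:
$b = 739$ ($b = 744 - 5 = 739$)
$21 b = 21 \cdot 739 = 15519$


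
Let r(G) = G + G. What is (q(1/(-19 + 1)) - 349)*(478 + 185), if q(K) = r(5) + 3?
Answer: -222768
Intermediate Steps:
r(G) = 2*G
q(K) = 13 (q(K) = 2*5 + 3 = 10 + 3 = 13)
(q(1/(-19 + 1)) - 349)*(478 + 185) = (13 - 349)*(478 + 185) = -336*663 = -222768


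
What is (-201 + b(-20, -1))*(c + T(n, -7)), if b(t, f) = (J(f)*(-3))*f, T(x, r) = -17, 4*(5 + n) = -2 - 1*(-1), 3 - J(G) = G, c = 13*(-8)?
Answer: 22869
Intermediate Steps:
c = -104
J(G) = 3 - G
n = -21/4 (n = -5 + (-2 - 1*(-1))/4 = -5 + (-2 + 1)/4 = -5 + (¼)*(-1) = -5 - ¼ = -21/4 ≈ -5.2500)
b(t, f) = f*(-9 + 3*f) (b(t, f) = ((3 - f)*(-3))*f = (-9 + 3*f)*f = f*(-9 + 3*f))
(-201 + b(-20, -1))*(c + T(n, -7)) = (-201 + 3*(-1)*(-3 - 1))*(-104 - 17) = (-201 + 3*(-1)*(-4))*(-121) = (-201 + 12)*(-121) = -189*(-121) = 22869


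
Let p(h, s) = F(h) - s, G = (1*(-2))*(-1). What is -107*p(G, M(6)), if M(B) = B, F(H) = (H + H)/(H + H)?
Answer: 535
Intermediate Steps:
G = 2 (G = -2*(-1) = 2)
F(H) = 1 (F(H) = (2*H)/((2*H)) = (2*H)*(1/(2*H)) = 1)
p(h, s) = 1 - s
-107*p(G, M(6)) = -107*(1 - 1*6) = -107*(1 - 6) = -107*(-5) = 535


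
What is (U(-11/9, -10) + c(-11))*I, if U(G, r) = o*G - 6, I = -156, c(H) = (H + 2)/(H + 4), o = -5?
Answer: -4576/21 ≈ -217.90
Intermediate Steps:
c(H) = (2 + H)/(4 + H)
U(G, r) = -6 - 5*G (U(G, r) = -5*G - 6 = -6 - 5*G)
(U(-11/9, -10) + c(-11))*I = ((-6 - (-55)/9) + (2 - 11)/(4 - 11))*(-156) = ((-6 - (-55)/9) - 9/(-7))*(-156) = ((-6 - 5*(-11/9)) - 1/7*(-9))*(-156) = ((-6 + 55/9) + 9/7)*(-156) = (1/9 + 9/7)*(-156) = (88/63)*(-156) = -4576/21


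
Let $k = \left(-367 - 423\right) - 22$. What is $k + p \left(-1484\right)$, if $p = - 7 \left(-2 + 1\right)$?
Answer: $-11200$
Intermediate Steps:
$p = 7$ ($p = \left(-7\right) \left(-1\right) = 7$)
$k = -812$ ($k = -790 - 22 = -812$)
$k + p \left(-1484\right) = -812 + 7 \left(-1484\right) = -812 - 10388 = -11200$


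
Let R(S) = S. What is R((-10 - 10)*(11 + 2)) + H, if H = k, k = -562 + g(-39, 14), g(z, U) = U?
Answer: -808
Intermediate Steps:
k = -548 (k = -562 + 14 = -548)
H = -548
R((-10 - 10)*(11 + 2)) + H = (-10 - 10)*(11 + 2) - 548 = -20*13 - 548 = -260 - 548 = -808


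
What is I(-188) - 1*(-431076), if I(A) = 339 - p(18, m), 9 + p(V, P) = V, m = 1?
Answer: 431406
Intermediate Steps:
p(V, P) = -9 + V
I(A) = 330 (I(A) = 339 - (-9 + 18) = 339 - 1*9 = 339 - 9 = 330)
I(-188) - 1*(-431076) = 330 - 1*(-431076) = 330 + 431076 = 431406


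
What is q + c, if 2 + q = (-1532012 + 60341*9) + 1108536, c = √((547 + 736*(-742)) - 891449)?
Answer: 119591 + I*√1437014 ≈ 1.1959e+5 + 1198.8*I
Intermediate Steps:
c = I*√1437014 (c = √((547 - 546112) - 891449) = √(-545565 - 891449) = √(-1437014) = I*√1437014 ≈ 1198.8*I)
q = 119591 (q = -2 + ((-1532012 + 60341*9) + 1108536) = -2 + ((-1532012 + 543069) + 1108536) = -2 + (-988943 + 1108536) = -2 + 119593 = 119591)
q + c = 119591 + I*√1437014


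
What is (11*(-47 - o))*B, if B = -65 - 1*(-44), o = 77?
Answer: 28644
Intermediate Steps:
B = -21 (B = -65 + 44 = -21)
(11*(-47 - o))*B = (11*(-47 - 1*77))*(-21) = (11*(-47 - 77))*(-21) = (11*(-124))*(-21) = -1364*(-21) = 28644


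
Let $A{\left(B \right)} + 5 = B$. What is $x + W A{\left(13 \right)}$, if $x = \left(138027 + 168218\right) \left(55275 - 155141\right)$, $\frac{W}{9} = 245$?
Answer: $-30583445530$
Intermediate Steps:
$W = 2205$ ($W = 9 \cdot 245 = 2205$)
$A{\left(B \right)} = -5 + B$
$x = -30583463170$ ($x = 306245 \left(-99866\right) = -30583463170$)
$x + W A{\left(13 \right)} = -30583463170 + 2205 \left(-5 + 13\right) = -30583463170 + 2205 \cdot 8 = -30583463170 + 17640 = -30583445530$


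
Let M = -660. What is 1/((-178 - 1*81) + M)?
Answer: -1/919 ≈ -0.0010881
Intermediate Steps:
1/((-178 - 1*81) + M) = 1/((-178 - 1*81) - 660) = 1/((-178 - 81) - 660) = 1/(-259 - 660) = 1/(-919) = -1/919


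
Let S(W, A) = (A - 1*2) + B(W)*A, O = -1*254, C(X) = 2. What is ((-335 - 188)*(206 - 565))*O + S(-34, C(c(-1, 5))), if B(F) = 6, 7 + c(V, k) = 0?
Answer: -47690266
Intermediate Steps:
c(V, k) = -7 (c(V, k) = -7 + 0 = -7)
O = -254
S(W, A) = -2 + 7*A (S(W, A) = (A - 1*2) + 6*A = (A - 2) + 6*A = (-2 + A) + 6*A = -2 + 7*A)
((-335 - 188)*(206 - 565))*O + S(-34, C(c(-1, 5))) = ((-335 - 188)*(206 - 565))*(-254) + (-2 + 7*2) = -523*(-359)*(-254) + (-2 + 14) = 187757*(-254) + 12 = -47690278 + 12 = -47690266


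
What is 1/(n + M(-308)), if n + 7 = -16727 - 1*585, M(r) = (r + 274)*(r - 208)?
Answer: 1/225 ≈ 0.0044444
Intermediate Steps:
M(r) = (-208 + r)*(274 + r) (M(r) = (274 + r)*(-208 + r) = (-208 + r)*(274 + r))
n = -17319 (n = -7 + (-16727 - 1*585) = -7 + (-16727 - 585) = -7 - 17312 = -17319)
1/(n + M(-308)) = 1/(-17319 + (-56992 + (-308)**2 + 66*(-308))) = 1/(-17319 + (-56992 + 94864 - 20328)) = 1/(-17319 + 17544) = 1/225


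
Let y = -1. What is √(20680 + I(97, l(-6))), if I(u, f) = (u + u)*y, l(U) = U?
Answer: √20486 ≈ 143.13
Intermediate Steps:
I(u, f) = -2*u (I(u, f) = (u + u)*(-1) = (2*u)*(-1) = -2*u)
√(20680 + I(97, l(-6))) = √(20680 - 2*97) = √(20680 - 194) = √20486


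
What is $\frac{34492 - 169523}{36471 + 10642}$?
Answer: $- \frac{135031}{47113} \approx -2.8661$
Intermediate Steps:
$\frac{34492 - 169523}{36471 + 10642} = - \frac{135031}{47113}$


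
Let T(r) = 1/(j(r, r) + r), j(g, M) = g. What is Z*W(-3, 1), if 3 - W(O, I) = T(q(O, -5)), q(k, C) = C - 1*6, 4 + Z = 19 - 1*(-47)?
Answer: 2077/11 ≈ 188.82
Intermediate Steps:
Z = 62 (Z = -4 + (19 - 1*(-47)) = -4 + (19 + 47) = -4 + 66 = 62)
q(k, C) = -6 + C (q(k, C) = C - 6 = -6 + C)
T(r) = 1/(2*r) (T(r) = 1/(r + r) = 1/(2*r))
W(O, I) = 67/22 (W(O, I) = 3 - 1/(2*(-6 - 5)) = 3 - 1/(2*(-11)) = 3 - (-1)/(2*11) = 3 - 1*(-1/22) = 3 + 1/22 = 67/22)
Z*W(-3, 1) = 62*(67/22) = 2077/11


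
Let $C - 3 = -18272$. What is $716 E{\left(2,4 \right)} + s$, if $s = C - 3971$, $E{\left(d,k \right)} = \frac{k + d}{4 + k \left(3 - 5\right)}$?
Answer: $-23314$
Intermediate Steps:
$C = -18269$ ($C = 3 - 18272 = -18269$)
$E{\left(d,k \right)} = \frac{d + k}{4 - 2 k}$ ($E{\left(d,k \right)} = \frac{d + k}{4 + k \left(-2\right)} = \frac{d + k}{4 - 2 k}$)
$s = -22240$ ($s = -18269 - 3971 = -22240$)
$716 E{\left(2,4 \right)} + s = 716 \frac{\left(-1\right) 2 - 4}{2 \left(-2 + 4\right)} - 22240 = 716 \frac{-2 - 4}{2 \cdot 2} - 22240 = 716 \cdot \frac{1}{2} \cdot \frac{1}{2} \left(-6\right) - 22240 = 716 \left(- \frac{3}{2}\right) - 22240 = -1074 - 22240 = -23314$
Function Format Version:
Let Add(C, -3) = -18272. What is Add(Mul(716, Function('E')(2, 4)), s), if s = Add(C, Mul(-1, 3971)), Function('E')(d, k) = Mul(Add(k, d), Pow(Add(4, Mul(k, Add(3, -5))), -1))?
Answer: -23314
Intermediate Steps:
C = -18269 (C = Add(3, -18272) = -18269)
Function('E')(d, k) = Mul(Pow(Add(4, Mul(-2, k)), -1), Add(d, k)) (Function('E')(d, k) = Mul(Add(d, k), Pow(Add(4, Mul(k, -2)), -1)) = Mul(Add(d, k), Pow(Add(4, Mul(-2, k)), -1)) = Mul(Pow(Add(4, Mul(-2, k)), -1), Add(d, k)))
s = -22240 (s = Add(-18269, Mul(-1, 3971)) = Add(-18269, -3971) = -22240)
Add(Mul(716, Function('E')(2, 4)), s) = Add(Mul(716, Mul(Rational(1, 2), Pow(Add(-2, 4), -1), Add(Mul(-1, 2), Mul(-1, 4)))), -22240) = Add(Mul(716, Mul(Rational(1, 2), Pow(2, -1), Add(-2, -4))), -22240) = Add(Mul(716, Mul(Rational(1, 2), Rational(1, 2), -6)), -22240) = Add(Mul(716, Rational(-3, 2)), -22240) = Add(-1074, -22240) = -23314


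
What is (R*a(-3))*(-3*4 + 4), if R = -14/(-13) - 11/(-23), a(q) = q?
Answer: 11160/299 ≈ 37.324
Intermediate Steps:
R = 465/299 (R = -14*(-1/13) - 11*(-1/23) = 14/13 + 11/23 = 465/299 ≈ 1.5552)
(R*a(-3))*(-3*4 + 4) = ((465/299)*(-3))*(-3*4 + 4) = -1395*(-12 + 4)/299 = -1395/299*(-8) = 11160/299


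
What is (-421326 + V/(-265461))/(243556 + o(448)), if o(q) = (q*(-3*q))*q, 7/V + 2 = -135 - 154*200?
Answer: 98861942449285/63237380338197924 ≈ 0.0015633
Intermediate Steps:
V = -7/30937 (V = 7/(-2 + (-135 - 154*200)) = 7/(-2 + (-135 - 30800)) = 7/(-2 - 30935) = 7/(-30937) = 7*(-1/30937) = -7/30937 ≈ -0.00022627)
o(q) = -3*q³ (o(q) = (-3*q²)*q = -3*q³)
(-421326 + V/(-265461))/(243556 + o(448)) = (-421326 - 7/30937/(-265461))/(243556 - 3*448³) = (-421326 - 7/30937*(-1/265461))/(243556 - 3*89915392) = (-421326 + 1/1173223851)/(243556 - 269746176) = -494309712246425/1173223851/(-269502620) = -494309712246425/1173223851*(-1/269502620) = 98861942449285/63237380338197924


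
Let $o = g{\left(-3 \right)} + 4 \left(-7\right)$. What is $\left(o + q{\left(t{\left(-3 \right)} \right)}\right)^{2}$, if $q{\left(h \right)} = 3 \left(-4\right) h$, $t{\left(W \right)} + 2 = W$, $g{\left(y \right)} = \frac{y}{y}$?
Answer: $1089$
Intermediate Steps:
$g{\left(y \right)} = 1$
$t{\left(W \right)} = -2 + W$
$o = -27$ ($o = 1 + 4 \left(-7\right) = 1 - 28 = -27$)
$q{\left(h \right)} = - 12 h$
$\left(o + q{\left(t{\left(-3 \right)} \right)}\right)^{2} = \left(-27 - 12 \left(-2 - 3\right)\right)^{2} = \left(-27 - -60\right)^{2} = \left(-27 + 60\right)^{2} = 33^{2} = 1089$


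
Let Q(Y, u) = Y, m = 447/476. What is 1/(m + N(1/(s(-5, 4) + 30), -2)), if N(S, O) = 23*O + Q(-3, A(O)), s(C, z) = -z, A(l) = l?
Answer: -476/22877 ≈ -0.020807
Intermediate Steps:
m = 447/476 (m = 447*(1/476) = 447/476 ≈ 0.93908)
N(S, O) = -3 + 23*O (N(S, O) = 23*O - 3 = -3 + 23*O)
1/(m + N(1/(s(-5, 4) + 30), -2)) = 1/(447/476 + (-3 + 23*(-2))) = 1/(447/476 + (-3 - 46)) = 1/(447/476 - 49) = 1/(-22877/476) = -476/22877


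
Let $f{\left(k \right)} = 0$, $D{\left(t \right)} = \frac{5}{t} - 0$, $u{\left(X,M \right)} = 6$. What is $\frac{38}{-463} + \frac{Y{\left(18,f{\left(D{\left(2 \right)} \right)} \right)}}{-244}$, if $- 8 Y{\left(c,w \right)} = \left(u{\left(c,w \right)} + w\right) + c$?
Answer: $- \frac{7883}{112972} \approx -0.069778$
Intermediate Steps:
$D{\left(t \right)} = \frac{5}{t}$ ($D{\left(t \right)} = \frac{5}{t} + 0 = \frac{5}{t}$)
$Y{\left(c,w \right)} = - \frac{3}{4} - \frac{c}{8} - \frac{w}{8}$ ($Y{\left(c,w \right)} = - \frac{\left(6 + w\right) + c}{8} = - \frac{6 + c + w}{8} = - \frac{3}{4} - \frac{c}{8} - \frac{w}{8}$)
$\frac{38}{-463} + \frac{Y{\left(18,f{\left(D{\left(2 \right)} \right)} \right)}}{-244} = \frac{38}{-463} + \frac{- \frac{3}{4} - \frac{9}{4} - 0}{-244} = 38 \left(- \frac{1}{463}\right) + \left(- \frac{3}{4} - \frac{9}{4} + 0\right) \left(- \frac{1}{244}\right) = - \frac{38}{463} - - \frac{3}{244} = - \frac{38}{463} + \frac{3}{244} = - \frac{7883}{112972}$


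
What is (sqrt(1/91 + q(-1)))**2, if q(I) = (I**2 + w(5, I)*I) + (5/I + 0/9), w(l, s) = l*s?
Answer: 92/91 ≈ 1.0110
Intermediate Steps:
q(I) = 5/I + 6*I**2 (q(I) = (I**2 + (5*I)*I) + (5/I + 0/9) = (I**2 + 5*I**2) + (5/I + 0*(1/9)) = 6*I**2 + (5/I + 0) = 6*I**2 + 5/I = 5/I + 6*I**2)
(sqrt(1/91 + q(-1)))**2 = (sqrt(1/91 + (5 + 6*(-1)**3)/(-1)))**2 = (sqrt(1/91 - (5 + 6*(-1))))**2 = (sqrt(1/91 - (5 - 6)))**2 = (sqrt(1/91 - 1*(-1)))**2 = (sqrt(1/91 + 1))**2 = (sqrt(92/91))**2 = (2*sqrt(2093)/91)**2 = 92/91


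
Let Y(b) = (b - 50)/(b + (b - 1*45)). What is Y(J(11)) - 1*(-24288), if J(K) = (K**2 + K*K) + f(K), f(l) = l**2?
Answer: 16540441/681 ≈ 24288.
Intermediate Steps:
J(K) = 3*K**2 (J(K) = (K**2 + K*K) + K**2 = (K**2 + K**2) + K**2 = 2*K**2 + K**2 = 3*K**2)
Y(b) = (-50 + b)/(-45 + 2*b) (Y(b) = (-50 + b)/(b + (b - 45)) = (-50 + b)/(b + (-45 + b)) = (-50 + b)/(-45 + 2*b))
Y(J(11)) - 1*(-24288) = (-50 + 3*11**2)/(-45 + 2*(3*11**2)) - 1*(-24288) = (-50 + 3*121)/(-45 + 2*(3*121)) + 24288 = (-50 + 363)/(-45 + 2*363) + 24288 = 313/(-45 + 726) + 24288 = 313/681 + 24288 = 16540441/681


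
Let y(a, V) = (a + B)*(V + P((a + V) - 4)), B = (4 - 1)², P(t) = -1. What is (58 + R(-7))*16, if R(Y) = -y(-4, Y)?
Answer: 1568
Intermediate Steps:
B = 9 (B = 3² = 9)
y(a, V) = (-1 + V)*(9 + a) (y(a, V) = (a + 9)*(V - 1) = (9 + a)*(-1 + V) = (-1 + V)*(9 + a))
R(Y) = 5 - 5*Y (R(Y) = -(-9 - 1*(-4) + 9*Y + Y*(-4)) = -(-9 + 4 + 9*Y - 4*Y) = -(-5 + 5*Y) = 5 - 5*Y)
(58 + R(-7))*16 = (58 + (5 - 5*(-7)))*16 = (58 + (5 + 35))*16 = (58 + 40)*16 = 98*16 = 1568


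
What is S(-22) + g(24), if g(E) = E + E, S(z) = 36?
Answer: 84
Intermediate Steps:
g(E) = 2*E
S(-22) + g(24) = 36 + 2*24 = 36 + 48 = 84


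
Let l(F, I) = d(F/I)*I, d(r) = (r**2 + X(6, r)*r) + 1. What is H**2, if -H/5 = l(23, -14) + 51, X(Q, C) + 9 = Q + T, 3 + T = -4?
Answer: 260984025/196 ≈ 1.3316e+6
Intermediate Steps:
T = -7 (T = -3 - 4 = -7)
X(Q, C) = -16 + Q (X(Q, C) = -9 + (Q - 7) = -9 + (-7 + Q) = -16 + Q)
d(r) = 1 + r**2 - 10*r (d(r) = (r**2 + (-16 + 6)*r) + 1 = (r**2 - 10*r) + 1 = 1 + r**2 - 10*r)
l(F, I) = I*(1 + F**2/I**2 - 10*F/I) (l(F, I) = (1 + (F/I)**2 - 10*F/I)*I = (1 + F**2/I**2 - 10*F/I)*I = I*(1 + F**2/I**2 - 10*F/I))
H = 16155/14 (H = -5*((-14 - 10*23 + 23**2/(-14)) + 51) = -5*((-14 - 230 + 529*(-1/14)) + 51) = -5*((-14 - 230 - 529/14) + 51) = -5*(-3945/14 + 51) = -5*(-3231/14) = 16155/14 ≈ 1153.9)
H**2 = (16155/14)**2 = 260984025/196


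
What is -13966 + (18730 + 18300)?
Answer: 23064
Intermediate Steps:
-13966 + (18730 + 18300) = -13966 + 37030 = 23064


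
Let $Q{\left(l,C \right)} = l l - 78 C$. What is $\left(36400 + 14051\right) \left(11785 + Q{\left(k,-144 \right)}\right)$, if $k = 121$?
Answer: $1899883758$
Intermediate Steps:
$Q{\left(l,C \right)} = l^{2} - 78 C$
$\left(36400 + 14051\right) \left(11785 + Q{\left(k,-144 \right)}\right) = \left(36400 + 14051\right) \left(11785 - \left(-11232 - 121^{2}\right)\right) = 50451 \left(11785 + \left(14641 + 11232\right)\right) = 50451 \left(11785 + 25873\right) = 50451 \cdot 37658 = 1899883758$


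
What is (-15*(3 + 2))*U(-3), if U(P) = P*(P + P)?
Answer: -1350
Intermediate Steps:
U(P) = 2*P² (U(P) = P*(2*P) = 2*P²)
(-15*(3 + 2))*U(-3) = (-15*(3 + 2))*(2*(-3)²) = (-15*5)*(2*9) = -75*18 = -1350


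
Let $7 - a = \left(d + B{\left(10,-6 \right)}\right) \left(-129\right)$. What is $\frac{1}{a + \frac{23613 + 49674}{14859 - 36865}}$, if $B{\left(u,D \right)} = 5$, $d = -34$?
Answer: $- \frac{22006}{82243691} \approx -0.00026757$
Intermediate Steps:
$a = -3734$ ($a = 7 - \left(-34 + 5\right) \left(-129\right) = 7 - \left(-29\right) \left(-129\right) = 7 - 3741 = -3734$)
$\frac{1}{a + \frac{23613 + 49674}{14859 - 36865}} = \frac{1}{-3734 + \frac{23613 + 49674}{14859 - 36865}} = \frac{1}{-3734 + \frac{73287}{-22006}} = \frac{1}{-3734 + 73287 \left(- \frac{1}{22006}\right)} = \frac{1}{-3734 - \frac{73287}{22006}} = \frac{1}{- \frac{82243691}{22006}} = - \frac{22006}{82243691}$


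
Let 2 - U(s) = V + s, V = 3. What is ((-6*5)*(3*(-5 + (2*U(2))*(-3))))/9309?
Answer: -390/3103 ≈ -0.12568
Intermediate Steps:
U(s) = -1 - s (U(s) = 2 - (3 + s) = 2 + (-3 - s) = -1 - s)
((-6*5)*(3*(-5 + (2*U(2))*(-3))))/9309 = ((-6*5)*(3*(-5 + (2*(-1 - 1*2))*(-3))))/9309 = -90*(-5 + (2*(-1 - 2))*(-3))*(1/9309) = -90*(-5 + (2*(-3))*(-3))*(1/9309) = -90*(-5 - 6*(-3))*(1/9309) = -90*(-5 + 18)*(1/9309) = -90*13*(1/9309) = -30*39*(1/9309) = -1170*1/9309 = -390/3103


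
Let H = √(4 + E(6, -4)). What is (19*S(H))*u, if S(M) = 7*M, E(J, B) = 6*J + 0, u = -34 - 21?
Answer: -14630*√10 ≈ -46264.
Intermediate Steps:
u = -55
E(J, B) = 6*J
H = 2*√10 (H = √(4 + 6*6) = √(4 + 36) = √40 = 2*√10 ≈ 6.3246)
(19*S(H))*u = (19*(7*(2*√10)))*(-55) = (19*(14*√10))*(-55) = (266*√10)*(-55) = -14630*√10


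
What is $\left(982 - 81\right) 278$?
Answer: $250478$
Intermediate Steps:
$\left(982 - 81\right) 278 = 901 \cdot 278 = 250478$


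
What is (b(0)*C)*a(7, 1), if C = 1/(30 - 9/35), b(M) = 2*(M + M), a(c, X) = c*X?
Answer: 0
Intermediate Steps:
a(c, X) = X*c
b(M) = 4*M (b(M) = 2*(2*M) = 4*M)
C = 35/1041 (C = 1/(30 - 9*1/35) = 1/(30 - 9/35) = 1/(1041/35) = 35/1041 ≈ 0.033621)
(b(0)*C)*a(7, 1) = ((4*0)*(35/1041))*(1*7) = (0*(35/1041))*7 = 0*7 = 0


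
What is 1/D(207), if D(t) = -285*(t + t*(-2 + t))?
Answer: -1/12152970 ≈ -8.2284e-8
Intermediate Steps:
D(t) = -285*t - 285*t*(-2 + t)
1/D(207) = 1/(285*207*(1 - 1*207)) = 1/(285*207*(1 - 207)) = 1/(285*207*(-206)) = 1/(-12152970) = -1/12152970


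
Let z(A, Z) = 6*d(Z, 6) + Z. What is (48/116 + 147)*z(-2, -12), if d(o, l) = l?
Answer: 102600/29 ≈ 3537.9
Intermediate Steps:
z(A, Z) = 36 + Z (z(A, Z) = 6*6 + Z = 36 + Z)
(48/116 + 147)*z(-2, -12) = (48/116 + 147)*(36 - 12) = (48*(1/116) + 147)*24 = (12/29 + 147)*24 = (4275/29)*24 = 102600/29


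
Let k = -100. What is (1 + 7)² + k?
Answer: -36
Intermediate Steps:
(1 + 7)² + k = (1 + 7)² - 100 = 8² - 100 = 64 - 100 = -36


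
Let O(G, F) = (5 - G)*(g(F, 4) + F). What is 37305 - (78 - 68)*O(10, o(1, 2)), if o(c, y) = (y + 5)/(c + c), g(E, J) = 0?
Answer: 37480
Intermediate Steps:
o(c, y) = (5 + y)/(2*c) (o(c, y) = (5 + y)/((2*c)) = (5 + y)*(1/(2*c)) = (5 + y)/(2*c))
O(G, F) = F*(5 - G) (O(G, F) = (5 - G)*(0 + F) = (5 - G)*F = F*(5 - G))
37305 - (78 - 68)*O(10, o(1, 2)) = 37305 - (78 - 68)*((1/2)*(5 + 2)/1)*(5 - 1*10) = 37305 - 10*((1/2)*1*7)*(5 - 10) = 37305 - 10*(7/2)*(-5) = 37305 - 10*(-35)/2 = 37305 - 1*(-175) = 37305 + 175 = 37480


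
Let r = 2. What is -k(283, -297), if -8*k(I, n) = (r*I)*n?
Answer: -84051/4 ≈ -21013.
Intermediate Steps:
k(I, n) = -I*n/4 (k(I, n) = -2*I*n/8 = -I*n/4)
-k(283, -297) = -(-1)*283*(-297)/4 = -1*84051/4 = -84051/4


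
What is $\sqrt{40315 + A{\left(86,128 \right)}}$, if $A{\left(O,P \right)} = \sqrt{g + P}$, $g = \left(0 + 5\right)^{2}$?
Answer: $\sqrt{40315 + 3 \sqrt{17}} \approx 200.82$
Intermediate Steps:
$g = 25$ ($g = 5^{2} = 25$)
$A{\left(O,P \right)} = \sqrt{25 + P}$
$\sqrt{40315 + A{\left(86,128 \right)}} = \sqrt{40315 + \sqrt{25 + 128}} = \sqrt{40315 + \sqrt{153}} = \sqrt{40315 + 3 \sqrt{17}}$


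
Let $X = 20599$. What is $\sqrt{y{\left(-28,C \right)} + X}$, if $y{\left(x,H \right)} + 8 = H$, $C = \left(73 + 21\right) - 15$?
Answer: $\sqrt{20670} \approx 143.77$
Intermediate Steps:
$C = 79$ ($C = 94 - 15 = 79$)
$y{\left(x,H \right)} = -8 + H$
$\sqrt{y{\left(-28,C \right)} + X} = \sqrt{\left(-8 + 79\right) + 20599} = \sqrt{71 + 20599} = \sqrt{20670}$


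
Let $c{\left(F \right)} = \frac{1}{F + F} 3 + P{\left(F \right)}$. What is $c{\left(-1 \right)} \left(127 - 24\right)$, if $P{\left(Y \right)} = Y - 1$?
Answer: $- \frac{721}{2} \approx -360.5$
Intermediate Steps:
$P{\left(Y \right)} = -1 + Y$
$c{\left(F \right)} = -1 + F + \frac{3}{2 F}$ ($c{\left(F \right)} = \frac{1}{F + F} 3 + \left(-1 + F\right) = \frac{1}{2 F} 3 + \left(-1 + F\right) = \frac{3}{2 F} + \left(-1 + F\right) = -1 + F + \frac{3}{2 F}$)
$c{\left(-1 \right)} \left(127 - 24\right) = \left(-1 - 1 + \frac{3}{2 \left(-1\right)}\right) \left(127 - 24\right) = \left(-1 - 1 + \frac{3}{2} \left(-1\right)\right) 103 = \left(-1 - 1 - \frac{3}{2}\right) 103 = \left(- \frac{7}{2}\right) 103 = - \frac{721}{2}$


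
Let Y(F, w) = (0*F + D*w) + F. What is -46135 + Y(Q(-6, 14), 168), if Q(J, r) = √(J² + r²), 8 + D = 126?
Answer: -26311 + 2*√58 ≈ -26296.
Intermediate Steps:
D = 118 (D = -8 + 126 = 118)
Y(F, w) = F + 118*w (Y(F, w) = (0*F + 118*w) + F = (0 + 118*w) + F = 118*w + F = F + 118*w)
-46135 + Y(Q(-6, 14), 168) = -46135 + (√((-6)² + 14²) + 118*168) = -46135 + (√(36 + 196) + 19824) = -46135 + (√232 + 19824) = -46135 + (2*√58 + 19824) = -46135 + (19824 + 2*√58) = -26311 + 2*√58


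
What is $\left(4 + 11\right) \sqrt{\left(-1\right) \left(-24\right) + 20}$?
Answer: $30 \sqrt{11} \approx 99.499$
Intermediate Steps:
$\left(4 + 11\right) \sqrt{\left(-1\right) \left(-24\right) + 20} = 15 \sqrt{24 + 20} = 15 \sqrt{44} = 15 \cdot 2 \sqrt{11} = 30 \sqrt{11}$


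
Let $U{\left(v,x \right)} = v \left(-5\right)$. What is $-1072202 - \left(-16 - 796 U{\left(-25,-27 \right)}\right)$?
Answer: $-972686$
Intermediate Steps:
$U{\left(v,x \right)} = - 5 v$
$-1072202 - \left(-16 - 796 U{\left(-25,-27 \right)}\right) = -1072202 - \left(-16 - 796 \left(\left(-5\right) \left(-25\right)\right)\right) = -1072202 - \left(-16 - 99500\right) = -1072202 - -99516 = -1072202 + 99516 = -972686$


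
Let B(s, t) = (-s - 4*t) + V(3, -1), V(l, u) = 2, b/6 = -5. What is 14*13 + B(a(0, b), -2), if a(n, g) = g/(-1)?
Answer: 162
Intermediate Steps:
b = -30 (b = 6*(-5) = -30)
a(n, g) = -g (a(n, g) = g*(-1) = -g)
B(s, t) = 2 - s - 4*t (B(s, t) = (-s - 4*t) + 2 = 2 - s - 4*t)
14*13 + B(a(0, b), -2) = 14*13 + (2 - (-1)*(-30) - 4*(-2)) = 182 + (2 - 1*30 + 8) = 182 + (2 - 30 + 8) = 182 - 20 = 162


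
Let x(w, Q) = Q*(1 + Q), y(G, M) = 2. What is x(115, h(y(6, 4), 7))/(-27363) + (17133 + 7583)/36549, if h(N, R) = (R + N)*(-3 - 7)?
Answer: 127848806/333363429 ≈ 0.38351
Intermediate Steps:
h(N, R) = -10*N - 10*R (h(N, R) = (N + R)*(-10) = -10*N - 10*R)
x(115, h(y(6, 4), 7))/(-27363) + (17133 + 7583)/36549 = ((-10*2 - 10*7)*(1 + (-10*2 - 10*7)))/(-27363) + (17133 + 7583)/36549 = ((-20 - 70)*(1 + (-20 - 70)))*(-1/27363) + 24716*(1/36549) = -90*(1 - 90)*(-1/27363) + 24716/36549 = -90*(-89)*(-1/27363) + 24716/36549 = 8010*(-1/27363) + 24716/36549 = -2670/9121 + 24716/36549 = 127848806/333363429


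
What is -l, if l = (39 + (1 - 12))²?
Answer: -784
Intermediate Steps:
l = 784 (l = (39 - 11)² = 28² = 784)
-l = -1*784 = -784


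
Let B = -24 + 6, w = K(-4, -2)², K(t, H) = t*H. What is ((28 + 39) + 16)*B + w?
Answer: -1430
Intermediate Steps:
K(t, H) = H*t
w = 64 (w = (-2*(-4))² = 8² = 64)
B = -18
((28 + 39) + 16)*B + w = ((28 + 39) + 16)*(-18) + 64 = (67 + 16)*(-18) + 64 = 83*(-18) + 64 = -1494 + 64 = -1430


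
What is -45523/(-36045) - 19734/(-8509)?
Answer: 1098667237/306706905 ≈ 3.5821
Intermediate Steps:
-45523/(-36045) - 19734/(-8509) = -45523*(-1/36045) - 19734*(-1/8509) = 45523/36045 + 19734/8509 = 1098667237/306706905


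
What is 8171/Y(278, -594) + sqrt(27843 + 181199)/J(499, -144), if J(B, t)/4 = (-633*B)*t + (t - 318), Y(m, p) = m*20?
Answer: 8171/5560 + sqrt(209042)/181937544 ≈ 1.4696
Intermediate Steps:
Y(m, p) = 20*m
J(B, t) = -1272 + 4*t - 2532*B*t (J(B, t) = 4*((-633*B)*t + (t - 318)) = 4*(-633*B*t + (-318 + t)) = 4*(-318 + t - 633*B*t) = -1272 + 4*t - 2532*B*t)
8171/Y(278, -594) + sqrt(27843 + 181199)/J(499, -144) = 8171/((20*278)) + sqrt(27843 + 181199)/(-1272 + 4*(-144) - 2532*499*(-144)) = 8171/5560 + sqrt(209042)/(-1272 - 576 + 181939392) = 8171*(1/5560) + sqrt(209042)/181937544 = 8171/5560 + sqrt(209042)*(1/181937544) = 8171/5560 + sqrt(209042)/181937544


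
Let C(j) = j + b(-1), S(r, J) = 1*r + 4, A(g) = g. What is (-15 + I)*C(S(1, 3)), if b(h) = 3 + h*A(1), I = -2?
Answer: -119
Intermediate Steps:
b(h) = 3 + h (b(h) = 3 + h*1 = 3 + h)
S(r, J) = 4 + r (S(r, J) = r + 4 = 4 + r)
C(j) = 2 + j (C(j) = j + (3 - 1) = j + 2 = 2 + j)
(-15 + I)*C(S(1, 3)) = (-15 - 2)*(2 + (4 + 1)) = -17*(2 + 5) = -17*7 = -119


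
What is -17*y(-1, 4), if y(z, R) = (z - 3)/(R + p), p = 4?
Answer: 17/2 ≈ 8.5000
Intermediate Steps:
y(z, R) = (-3 + z)/(4 + R) (y(z, R) = (z - 3)/(R + 4) = (-3 + z)/(4 + R))
-17*y(-1, 4) = -17*(-3 - 1)/(4 + 4) = -17*(-4)/8 = -17*(-½) = 17/2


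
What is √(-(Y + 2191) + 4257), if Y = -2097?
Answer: √4163 ≈ 64.521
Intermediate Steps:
√(-(Y + 2191) + 4257) = √(-(-2097 + 2191) + 4257) = √(-1*94 + 4257) = √(-94 + 4257) = √4163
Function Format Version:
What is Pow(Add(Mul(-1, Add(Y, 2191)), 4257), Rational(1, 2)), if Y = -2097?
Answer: Pow(4163, Rational(1, 2)) ≈ 64.521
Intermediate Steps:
Pow(Add(Mul(-1, Add(Y, 2191)), 4257), Rational(1, 2)) = Pow(Add(Mul(-1, Add(-2097, 2191)), 4257), Rational(1, 2)) = Pow(Add(Mul(-1, 94), 4257), Rational(1, 2)) = Pow(Add(-94, 4257), Rational(1, 2)) = Pow(4163, Rational(1, 2))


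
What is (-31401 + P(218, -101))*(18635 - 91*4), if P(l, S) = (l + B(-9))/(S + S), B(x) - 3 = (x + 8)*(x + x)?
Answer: -115897356311/202 ≈ -5.7375e+8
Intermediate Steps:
B(x) = 3 + 2*x*(8 + x) (B(x) = 3 + (x + 8)*(x + x) = 3 + (8 + x)*(2*x) = 3 + 2*x*(8 + x))
P(l, S) = (21 + l)/(2*S) (P(l, S) = (l + (3 + 2*(-9)**2 + 16*(-9)))/(S + S) = (l + (3 + 2*81 - 144))/((2*S)) = (l + (3 + 162 - 144))*(1/(2*S)) = (l + 21)*(1/(2*S)) = (21 + l)*(1/(2*S)) = (21 + l)/(2*S))
(-31401 + P(218, -101))*(18635 - 91*4) = (-31401 + (1/2)*(21 + 218)/(-101))*(18635 - 91*4) = (-31401 + (1/2)*(-1/101)*239)*(18635 - 364) = (-31401 - 239/202)*18271 = -6343241/202*18271 = -115897356311/202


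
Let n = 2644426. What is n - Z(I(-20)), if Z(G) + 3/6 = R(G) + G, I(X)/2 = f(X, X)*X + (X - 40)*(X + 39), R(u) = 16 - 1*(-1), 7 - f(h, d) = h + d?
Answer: 5297139/2 ≈ 2.6486e+6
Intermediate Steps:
f(h, d) = 7 - d - h (f(h, d) = 7 - (h + d) = 7 - (d + h) = 7 + (-d - h) = 7 - d - h)
R(u) = 17 (R(u) = 16 + 1 = 17)
I(X) = 2*X*(7 - 2*X) + 2*(-40 + X)*(39 + X) (I(X) = 2*((7 - X - X)*X + (X - 40)*(X + 39)) = 2*((7 - 2*X)*X + (-40 + X)*(39 + X)) = 2*(X*(7 - 2*X) + (-40 + X)*(39 + X)) = 2*X*(7 - 2*X) + 2*(-40 + X)*(39 + X))
Z(G) = 33/2 + G (Z(G) = -½ + (17 + G) = 33/2 + G)
n - Z(I(-20)) = 2644426 - (33/2 + (-3120 - 2*(-20)² + 12*(-20))) = 2644426 - (33/2 + (-3120 - 2*400 - 240)) = 2644426 - (33/2 + (-3120 - 800 - 240)) = 2644426 - (33/2 - 4160) = 2644426 - 1*(-8287/2) = 2644426 + 8287/2 = 5297139/2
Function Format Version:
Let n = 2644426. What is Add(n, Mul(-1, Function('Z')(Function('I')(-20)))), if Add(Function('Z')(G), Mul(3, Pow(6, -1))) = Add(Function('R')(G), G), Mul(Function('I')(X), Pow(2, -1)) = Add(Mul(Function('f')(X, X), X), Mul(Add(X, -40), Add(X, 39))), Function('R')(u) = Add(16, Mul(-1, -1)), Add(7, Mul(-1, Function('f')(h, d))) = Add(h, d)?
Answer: Rational(5297139, 2) ≈ 2.6486e+6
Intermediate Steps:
Function('f')(h, d) = Add(7, Mul(-1, d), Mul(-1, h)) (Function('f')(h, d) = Add(7, Mul(-1, Add(h, d))) = Add(7, Mul(-1, Add(d, h))) = Add(7, Add(Mul(-1, d), Mul(-1, h))) = Add(7, Mul(-1, d), Mul(-1, h)))
Function('R')(u) = 17 (Function('R')(u) = Add(16, 1) = 17)
Function('I')(X) = Add(Mul(2, X, Add(7, Mul(-2, X))), Mul(2, Add(-40, X), Add(39, X))) (Function('I')(X) = Mul(2, Add(Mul(Add(7, Mul(-1, X), Mul(-1, X)), X), Mul(Add(X, -40), Add(X, 39)))) = Mul(2, Add(Mul(Add(7, Mul(-2, X)), X), Mul(Add(-40, X), Add(39, X)))) = Mul(2, Add(Mul(X, Add(7, Mul(-2, X))), Mul(Add(-40, X), Add(39, X)))) = Add(Mul(2, X, Add(7, Mul(-2, X))), Mul(2, Add(-40, X), Add(39, X))))
Function('Z')(G) = Add(Rational(33, 2), G) (Function('Z')(G) = Add(Rational(-1, 2), Add(17, G)) = Add(Rational(33, 2), G))
Add(n, Mul(-1, Function('Z')(Function('I')(-20)))) = Add(2644426, Mul(-1, Add(Rational(33, 2), Add(-3120, Mul(-2, Pow(-20, 2)), Mul(12, -20))))) = Add(2644426, Mul(-1, Add(Rational(33, 2), Add(-3120, Mul(-2, 400), -240)))) = Add(2644426, Mul(-1, Add(Rational(33, 2), Add(-3120, -800, -240)))) = Add(2644426, Mul(-1, Add(Rational(33, 2), -4160))) = Add(2644426, Mul(-1, Rational(-8287, 2))) = Add(2644426, Rational(8287, 2)) = Rational(5297139, 2)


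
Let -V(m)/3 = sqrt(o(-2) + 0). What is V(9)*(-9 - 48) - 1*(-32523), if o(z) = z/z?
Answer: 32694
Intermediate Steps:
o(z) = 1
V(m) = -3 (V(m) = -3*sqrt(1 + 0) = -3*sqrt(1) = -3*1 = -3)
V(9)*(-9 - 48) - 1*(-32523) = -3*(-9 - 48) - 1*(-32523) = -3*(-57) + 32523 = 171 + 32523 = 32694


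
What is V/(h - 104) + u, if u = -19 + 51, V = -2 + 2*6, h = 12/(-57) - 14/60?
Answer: 1899356/59533 ≈ 31.904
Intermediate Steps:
h = -253/570 (h = 12*(-1/57) - 14*1/60 = -4/19 - 7/30 = -253/570 ≈ -0.44386)
V = 10 (V = -2 + 12 = 10)
u = 32
V/(h - 104) + u = 10/(-253/570 - 104) + 32 = 10/(-59533/570) + 32 = -570/59533*10 + 32 = -5700/59533 + 32 = 1899356/59533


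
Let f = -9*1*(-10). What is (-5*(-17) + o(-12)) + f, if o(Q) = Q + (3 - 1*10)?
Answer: 156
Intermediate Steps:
o(Q) = -7 + Q (o(Q) = Q + (3 - 10) = Q - 7 = -7 + Q)
f = 90 (f = -9*(-10) = 90)
(-5*(-17) + o(-12)) + f = (-5*(-17) + (-7 - 12)) + 90 = (85 - 19) + 90 = 66 + 90 = 156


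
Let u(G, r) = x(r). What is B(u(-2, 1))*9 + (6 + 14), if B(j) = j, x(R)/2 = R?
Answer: 38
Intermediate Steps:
x(R) = 2*R
u(G, r) = 2*r
B(u(-2, 1))*9 + (6 + 14) = (2*1)*9 + (6 + 14) = 2*9 + 20 = 18 + 20 = 38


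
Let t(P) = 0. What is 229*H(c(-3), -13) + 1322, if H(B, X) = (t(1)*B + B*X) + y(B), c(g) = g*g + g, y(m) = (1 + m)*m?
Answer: -6922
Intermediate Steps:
y(m) = m*(1 + m)
c(g) = g + g² (c(g) = g² + g = g + g²)
H(B, X) = B*X + B*(1 + B) (H(B, X) = (0*B + B*X) + B*(1 + B) = (0 + B*X) + B*(1 + B) = B*X + B*(1 + B))
229*H(c(-3), -13) + 1322 = 229*((-3*(1 - 3))*(1 - 3*(1 - 3) - 13)) + 1322 = 229*((-3*(-2))*(1 - 3*(-2) - 13)) + 1322 = 229*(6*(1 + 6 - 13)) + 1322 = 229*(6*(-6)) + 1322 = 229*(-36) + 1322 = -8244 + 1322 = -6922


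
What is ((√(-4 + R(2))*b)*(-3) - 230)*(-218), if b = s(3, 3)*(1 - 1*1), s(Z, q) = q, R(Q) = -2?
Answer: 50140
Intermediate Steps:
b = 0 (b = 3*(1 - 1*1) = 3*(1 - 1) = 3*0 = 0)
((√(-4 + R(2))*b)*(-3) - 230)*(-218) = ((√(-4 - 2)*0)*(-3) - 230)*(-218) = ((√(-6)*0)*(-3) - 230)*(-218) = (((I*√6)*0)*(-3) - 230)*(-218) = (0*(-3) - 230)*(-218) = (0 - 230)*(-218) = -230*(-218) = 50140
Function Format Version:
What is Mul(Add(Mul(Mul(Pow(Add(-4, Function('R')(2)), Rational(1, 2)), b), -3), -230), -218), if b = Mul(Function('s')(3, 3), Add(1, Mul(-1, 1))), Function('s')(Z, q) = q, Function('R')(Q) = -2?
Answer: 50140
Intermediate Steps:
b = 0 (b = Mul(3, Add(1, Mul(-1, 1))) = Mul(3, Add(1, -1)) = Mul(3, 0) = 0)
Mul(Add(Mul(Mul(Pow(Add(-4, Function('R')(2)), Rational(1, 2)), b), -3), -230), -218) = Mul(Add(Mul(Mul(Pow(Add(-4, -2), Rational(1, 2)), 0), -3), -230), -218) = Mul(Add(Mul(Mul(Pow(-6, Rational(1, 2)), 0), -3), -230), -218) = Mul(Add(Mul(Mul(Mul(I, Pow(6, Rational(1, 2))), 0), -3), -230), -218) = Mul(Add(Mul(0, -3), -230), -218) = Mul(Add(0, -230), -218) = Mul(-230, -218) = 50140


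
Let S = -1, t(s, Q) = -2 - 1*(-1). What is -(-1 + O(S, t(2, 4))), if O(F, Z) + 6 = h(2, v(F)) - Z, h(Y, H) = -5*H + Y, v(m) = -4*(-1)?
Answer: 24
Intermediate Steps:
t(s, Q) = -1 (t(s, Q) = -2 + 1 = -1)
v(m) = 4
h(Y, H) = Y - 5*H
O(F, Z) = -24 - Z (O(F, Z) = -6 + ((2 - 5*4) - Z) = -6 + ((2 - 20) - Z) = -6 + (-18 - Z) = -24 - Z)
-(-1 + O(S, t(2, 4))) = -(-1 + (-24 - 1*(-1))) = -(-1 + (-24 + 1)) = -(-1 - 23) = -1*(-24) = 24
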